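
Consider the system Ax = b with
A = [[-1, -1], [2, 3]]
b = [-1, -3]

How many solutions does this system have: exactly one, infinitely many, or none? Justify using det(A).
Exactly one solution

Compute det(A) = (-1)*(3) - (-1)*(2) = -1.
Because det(A) ≠ 0, A is invertible and Ax = b has a unique solution for every b (here x = A⁻¹ b).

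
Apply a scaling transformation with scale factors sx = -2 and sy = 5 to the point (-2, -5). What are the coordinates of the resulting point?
(4, -25)

Scaling matrix:
[[-2, 0], [0, 5]]
Result: (-2 × -2, -5 × 5) = (4, -25)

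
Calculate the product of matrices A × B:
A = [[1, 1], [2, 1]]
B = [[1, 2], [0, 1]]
[[1, 3], [2, 5]]

Matrix multiplication:
C[0][0] = 1×1 + 1×0 = 1
C[0][1] = 1×2 + 1×1 = 3
C[1][0] = 2×1 + 1×0 = 2
C[1][1] = 2×2 + 1×1 = 5
Result: [[1, 3], [2, 5]]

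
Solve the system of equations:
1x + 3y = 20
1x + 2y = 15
x = 5, y = 5

Use elimination (row reduction):
Equation 1: 1x + 3y = 20.
Equation 2: 1x + 2y = 15.
Multiply Eq1 by 1 and Eq2 by 1: 1x + 3y = 20;  1x + 2y = 15.
Subtract: (-1)y = -5, so y = 5.
Back-substitute into Eq1: 1x + 3*(5) = 20, so x = 5.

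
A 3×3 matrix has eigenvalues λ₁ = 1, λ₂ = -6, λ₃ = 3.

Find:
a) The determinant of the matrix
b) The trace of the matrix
det = -18, trace = -2

Two standard eigenvalue identities:
- det(A) equals the product of the eigenvalues (counted with multiplicity).
- trace(A) equals the sum of the eigenvalues.
det(A) = (1)*(-6)*(3) = -18.
trace(A) = 1 - 6 + 3 = -2.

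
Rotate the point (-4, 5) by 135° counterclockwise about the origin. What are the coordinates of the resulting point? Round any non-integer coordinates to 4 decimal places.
(-0.7071, -6.3640)

Rotation matrix R(θ) = [[cos θ, -sin θ], [sin θ, cos θ]]; for θ = 135°:
R = [[-√2/2, -√2/2], [√2/2, -√2/2]]
Result: R × [-4, 5]ᵀ = [-√2/2·-4 + (-√2/2)·5, √2/2·-4 + (-√2/2)·5]ᵀ = (-0.7071, -6.3640)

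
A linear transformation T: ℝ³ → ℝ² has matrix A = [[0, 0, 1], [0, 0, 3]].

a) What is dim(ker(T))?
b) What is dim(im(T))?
dim(ker) = 2, dim(im) = 1

Observe that row 2 = 3 × row 1 (so the rows are linearly dependent).
Thus rank(A) = 1 (only one linearly independent row).
dim(im(T)) = rank(A) = 1.
By the rank-nullity theorem applied to T: ℝ³ → ℝ², rank(A) + nullity(A) = 3 (the domain dimension), so dim(ker(T)) = 3 - 1 = 2.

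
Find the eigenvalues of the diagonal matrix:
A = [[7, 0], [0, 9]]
λ₁ = 7, λ₂ = 9

The characteristic polynomial of A is det(A - λI) = (7 - λ)(9 - λ) = 0.
The roots are λ = 7 and λ = 9, so the eigenvalues are the diagonal entries.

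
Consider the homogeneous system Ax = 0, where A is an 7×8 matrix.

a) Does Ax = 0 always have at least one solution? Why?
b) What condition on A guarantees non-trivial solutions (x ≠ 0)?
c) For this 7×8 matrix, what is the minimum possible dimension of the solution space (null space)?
a) Yes, x = 0 is always a solution. b) When A has linearly dependent columns (rank < n). c) Minimum nullity = 1.

a) x = 0 satisfies A·0 = 0, so the zero vector is always a solution.
b) Non-trivial solutions exist iff the columns of A are linearly dependent, equivalently rank(A) < n (the number of columns).
c) By rank-nullity, rank(A) + nullity(A) = n = 8. Since A has only 7 rows, rank(A) ≤ 7, so nullity(A) ≥ 8 - 7 = 1.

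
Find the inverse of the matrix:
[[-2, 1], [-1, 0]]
[[0, -1], [1, -2]]

For [[a,b],[c,d]], inverse = (1/det)·[[d,-b],[-c,a]]
det = -2·0 - 1·-1 = 1
Inverse = (1/1)·[[0, -1], [1, -2]]
        = [[0, -1], [1, -2]]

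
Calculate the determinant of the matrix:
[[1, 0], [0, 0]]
0

For a 2×2 matrix [[a, b], [c, d]], det = ad - bc
det = (1)(0) - (0)(0) = 0 - 0 = 0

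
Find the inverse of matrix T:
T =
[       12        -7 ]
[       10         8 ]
det(T) = 166
T⁻¹ =
[     4/83     7/166 ]
[    -5/83      6/83 ]

For a 2×2 matrix T = [[a, b], [c, d]] with det(T) ≠ 0, T⁻¹ = (1/det(T)) * [[d, -b], [-c, a]].
det(T) = (12)*(8) - (-7)*(10) = 96 + 70 = 166.
T⁻¹ = (1/166) * [[8, 7], [-10, 12]].
Dividing each entry by 166 and reducing:
T⁻¹ =
[     4/83     7/166 ]
[    -5/83      6/83 ]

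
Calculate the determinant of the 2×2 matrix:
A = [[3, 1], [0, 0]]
0

For A = [[a, b], [c, d]], det(A) = a*d - b*c.
det(A) = (3)*(0) - (1)*(0) = 0 - 0 = 0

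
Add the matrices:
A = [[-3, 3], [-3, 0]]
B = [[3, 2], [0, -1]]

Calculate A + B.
[[0, 5], [-3, -1]]

Add corresponding elements:
(-3)+(3)=0
(3)+(2)=5
(-3)+(0)=-3
(0)+(-1)=-1
A + B = [[0, 5], [-3, -1]]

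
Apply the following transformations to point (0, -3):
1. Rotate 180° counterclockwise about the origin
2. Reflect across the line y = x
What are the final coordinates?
(3, 0)

Step 1: Rotate 180° → (0, 3)
Step 2: Reflect across the line y = x → (3, 0)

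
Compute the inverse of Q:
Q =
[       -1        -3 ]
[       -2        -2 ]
det(Q) = -4
Q⁻¹ =
[      1/2      -3/4 ]
[     -1/2       1/4 ]

For a 2×2 matrix Q = [[a, b], [c, d]] with det(Q) ≠ 0, Q⁻¹ = (1/det(Q)) * [[d, -b], [-c, a]].
det(Q) = (-1)*(-2) - (-3)*(-2) = 2 - 6 = -4.
Q⁻¹ = (1/-4) * [[-2, 3], [2, -1]].
Dividing each entry by -4 and reducing:
Q⁻¹ =
[      1/2      -3/4 ]
[     -1/2       1/4 ]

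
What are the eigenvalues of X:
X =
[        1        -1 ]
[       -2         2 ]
λ = 0, 3

Solve det(X - λI) = 0. For a 2×2 matrix the characteristic equation is λ² - (trace)λ + det = 0.
trace(X) = a + d = 1 + 2 = 3.
det(X) = a*d - b*c = (1)*(2) - (-1)*(-2) = 2 - 2 = 0.
Characteristic equation: λ² - (3)λ + (0) = 0.
Discriminant = (3)² - 4*(0) = 9 - 0 = 9.
λ = (3 ± √9) / 2 = (3 ± 3) / 2 = 0, 3.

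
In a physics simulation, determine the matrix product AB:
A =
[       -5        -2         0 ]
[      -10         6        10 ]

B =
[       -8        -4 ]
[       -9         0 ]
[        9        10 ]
AB =
[       58        20 ]
[      116       140 ]

Matrix multiplication: (AB)[i][j] = sum over k of A[i][k] * B[k][j].
  (AB)[0][0] = (-5)*(-8) + (-2)*(-9) + (0)*(9) = 58
  (AB)[0][1] = (-5)*(-4) + (-2)*(0) + (0)*(10) = 20
  (AB)[1][0] = (-10)*(-8) + (6)*(-9) + (10)*(9) = 116
  (AB)[1][1] = (-10)*(-4) + (6)*(0) + (10)*(10) = 140
AB =
[       58        20 ]
[      116       140 ]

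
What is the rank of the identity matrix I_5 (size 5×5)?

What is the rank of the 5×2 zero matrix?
rank(I_5) = 5, rank(0) = 0

The identity I_5 has 5 columns that are the standard basis vectors e_1, …, e_5. These are linearly independent, so all 5 columns are pivots and rank(I_5) = 5.
The 5×2 zero matrix has every entry zero, so every row is the zero row and there are no pivots; rank(0) = 0.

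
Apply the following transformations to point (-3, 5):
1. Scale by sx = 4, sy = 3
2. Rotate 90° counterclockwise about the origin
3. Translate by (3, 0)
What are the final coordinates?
(-12, -12)

Step 1: Scale → (-12, 15)
Step 2: Rotate 90° → (-15, -12)
Step 3: Translate → (-12, -12)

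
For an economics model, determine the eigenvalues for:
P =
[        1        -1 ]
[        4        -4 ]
λ = -3, 0

Solve det(P - λI) = 0. For a 2×2 matrix the characteristic equation is λ² - (trace)λ + det = 0.
trace(P) = a + d = 1 - 4 = -3.
det(P) = a*d - b*c = (1)*(-4) - (-1)*(4) = -4 + 4 = 0.
Characteristic equation: λ² - (-3)λ + (0) = 0.
Discriminant = (-3)² - 4*(0) = 9 - 0 = 9.
λ = (-3 ± √9) / 2 = (-3 ± 3) / 2 = -3, 0.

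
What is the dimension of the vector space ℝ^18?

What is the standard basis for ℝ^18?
Dimension = 18; standard basis = {e_1, e_2, e_3, …, e_18}

ℝ^18 is the space of 18-tuples of real numbers; its dimension is 18.
The standard basis consists of 18 vectors: e_1, e_2, e_3, …, e_18, where e_i is the vector with 1 in position i and 0 elsewhere.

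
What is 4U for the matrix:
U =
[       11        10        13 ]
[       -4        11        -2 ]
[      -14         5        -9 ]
4U =
[       44        40        52 ]
[      -16        44        -8 ]
[      -56        20       -36 ]

Scalar multiplication is elementwise: (4U)[i][j] = 4 * U[i][j].
  (4U)[0][0] = 4 * (11) = 44
  (4U)[0][1] = 4 * (10) = 40
  (4U)[0][2] = 4 * (13) = 52
  (4U)[1][0] = 4 * (-4) = -16
  (4U)[1][1] = 4 * (11) = 44
  (4U)[1][2] = 4 * (-2) = -8
  (4U)[2][0] = 4 * (-14) = -56
  (4U)[2][1] = 4 * (5) = 20
  (4U)[2][2] = 4 * (-9) = -36
4U =
[       44        40        52 ]
[      -16        44        -8 ]
[      -56        20       -36 ]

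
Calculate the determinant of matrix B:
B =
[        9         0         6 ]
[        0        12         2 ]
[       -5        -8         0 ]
det(B) = 504

Expand along row 0 (cofactor expansion): det(B) = a*(e*i - f*h) - b*(d*i - f*g) + c*(d*h - e*g), where the 3×3 is [[a, b, c], [d, e, f], [g, h, i]].
Minor M_00 = (12)*(0) - (2)*(-8) = 0 + 16 = 16.
Minor M_01 = (0)*(0) - (2)*(-5) = 0 + 10 = 10.
Minor M_02 = (0)*(-8) - (12)*(-5) = 0 + 60 = 60.
det(B) = (9)*(16) - (0)*(10) + (6)*(60) = 144 + 0 + 360 = 504.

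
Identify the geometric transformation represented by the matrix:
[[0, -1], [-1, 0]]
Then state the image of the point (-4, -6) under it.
reflection across the line y = -x; image of (-4, -6) is (6, 4)

This is a symmetric orthogonal matrix with determinant -1, which characterizes a reflection in ℝ².
The matrix [[0, -1], [-1, 0]] represents: reflection across the line y = -x.
Applying it to (-4, -6): [0·-4 + -1·-6, -1·-4 + 0·-6] = (6, 4).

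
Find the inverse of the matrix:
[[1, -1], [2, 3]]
[[3/5, 1/5], [-2/5, 1/5]]

For [[a,b],[c,d]], inverse = (1/det)·[[d,-b],[-c,a]]
det = 1·3 - -1·2 = 5
Inverse = (1/5)·[[3, 1], [-2, 1]]
        = [[3/5, 1/5], [-2/5, 1/5]]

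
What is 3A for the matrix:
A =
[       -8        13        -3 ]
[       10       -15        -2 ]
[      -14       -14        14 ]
3A =
[      -24        39        -9 ]
[       30       -45        -6 ]
[      -42       -42        42 ]

Scalar multiplication is elementwise: (3A)[i][j] = 3 * A[i][j].
  (3A)[0][0] = 3 * (-8) = -24
  (3A)[0][1] = 3 * (13) = 39
  (3A)[0][2] = 3 * (-3) = -9
  (3A)[1][0] = 3 * (10) = 30
  (3A)[1][1] = 3 * (-15) = -45
  (3A)[1][2] = 3 * (-2) = -6
  (3A)[2][0] = 3 * (-14) = -42
  (3A)[2][1] = 3 * (-14) = -42
  (3A)[2][2] = 3 * (14) = 42
3A =
[      -24        39        -9 ]
[       30       -45        -6 ]
[      -42       -42        42 ]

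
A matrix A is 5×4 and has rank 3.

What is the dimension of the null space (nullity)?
1

The rank-nullity theorem for an m×n matrix states:
rank(A) + nullity(A) = n (the number of columns).
Here n = 4 and rank(A) = 3, so nullity(A) = 4 - 3 = 1.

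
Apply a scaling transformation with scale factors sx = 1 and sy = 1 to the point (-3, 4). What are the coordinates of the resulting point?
(-3, 4)

Scaling matrix:
[[1, 0], [0, 1]]
Result: (-3 × 1, 4 × 1) = (-3, 4)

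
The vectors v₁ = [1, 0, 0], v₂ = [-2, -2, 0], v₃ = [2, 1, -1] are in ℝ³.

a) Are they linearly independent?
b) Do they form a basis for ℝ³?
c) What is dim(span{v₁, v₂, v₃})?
Yes independent, yes basis, dim = 3

Stack v₁, v₂, v₃ as rows of a 3×3 matrix.
[[1, 0, 0]; [-2, -2, 0]; [2, 1, -1]] is already lower triangular with nonzero diagonal entries (1, -2, -1), so its determinant is the product of the diagonal entries, det = (1)·(-2)·(-1) = 2 ≠ 0, and the rows are linearly independent.
Three linearly independent vectors in ℝ³ form a basis for ℝ³, so dim(span{v₁,v₂,v₃}) = 3.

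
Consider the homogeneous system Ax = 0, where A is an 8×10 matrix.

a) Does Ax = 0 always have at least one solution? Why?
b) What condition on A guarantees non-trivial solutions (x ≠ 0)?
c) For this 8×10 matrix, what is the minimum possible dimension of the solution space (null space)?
a) Yes, x = 0 is always a solution. b) When A has linearly dependent columns (rank < n). c) Minimum nullity = 2.

a) x = 0 satisfies A·0 = 0, so the zero vector is always a solution.
b) Non-trivial solutions exist iff the columns of A are linearly dependent, equivalently rank(A) < n (the number of columns).
c) By rank-nullity, rank(A) + nullity(A) = n = 10. Since A has only 8 rows, rank(A) ≤ 8, so nullity(A) ≥ 10 - 8 = 2.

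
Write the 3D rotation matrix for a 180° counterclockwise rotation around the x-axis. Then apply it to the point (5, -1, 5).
R = [[1, 0, 0], [0, -1, 0], [0, 0, -1]]; R·(5, -1, 5) = (5, 1, -5)

Rotation matrix for 180° around x-axis:
cos(180°) = -1, sin(180°) = 0
R = [[1, 0, 0], [0, -1, 0], [0, 0, -1]]
Apply to (5, -1, 5): R·[5, -1, 5]ᵀ = (5, 1, -5)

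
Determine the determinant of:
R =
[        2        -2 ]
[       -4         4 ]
det(R) = 0

For a 2×2 matrix [[a, b], [c, d]], det = a*d - b*c.
det(R) = (2)*(4) - (-2)*(-4) = 8 - 8 = 0.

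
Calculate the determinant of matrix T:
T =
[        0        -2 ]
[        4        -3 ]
det(T) = 8

For a 2×2 matrix [[a, b], [c, d]], det = a*d - b*c.
det(T) = (0)*(-3) - (-2)*(4) = 0 + 8 = 8.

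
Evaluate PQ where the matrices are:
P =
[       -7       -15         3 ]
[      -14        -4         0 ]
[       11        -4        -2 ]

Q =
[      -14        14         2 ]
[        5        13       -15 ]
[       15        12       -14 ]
PQ =
[       68      -257       169 ]
[      176      -248        32 ]
[     -204        78       110 ]

Matrix multiplication: (PQ)[i][j] = sum over k of P[i][k] * Q[k][j].
  (PQ)[0][0] = (-7)*(-14) + (-15)*(5) + (3)*(15) = 68
  (PQ)[0][1] = (-7)*(14) + (-15)*(13) + (3)*(12) = -257
  (PQ)[0][2] = (-7)*(2) + (-15)*(-15) + (3)*(-14) = 169
  (PQ)[1][0] = (-14)*(-14) + (-4)*(5) + (0)*(15) = 176
  (PQ)[1][1] = (-14)*(14) + (-4)*(13) + (0)*(12) = -248
  (PQ)[1][2] = (-14)*(2) + (-4)*(-15) + (0)*(-14) = 32
  (PQ)[2][0] = (11)*(-14) + (-4)*(5) + (-2)*(15) = -204
  (PQ)[2][1] = (11)*(14) + (-4)*(13) + (-2)*(12) = 78
  (PQ)[2][2] = (11)*(2) + (-4)*(-15) + (-2)*(-14) = 110
PQ =
[       68      -257       169 ]
[      176      -248        32 ]
[     -204        78       110 ]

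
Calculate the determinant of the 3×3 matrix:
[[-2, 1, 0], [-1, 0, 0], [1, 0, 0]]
0

Expansion along first row:
det = -2·det([[0,0],[0,0]]) - 1·det([[-1,0],[1,0]]) + 0·det([[-1,0],[1,0]])
    = -2·(0·0 - 0·0) - 1·(-1·0 - 0·1) + 0·(-1·0 - 0·1)
    = -2·0 - 1·0 + 0·0
    = 0 + 0 + 0 = 0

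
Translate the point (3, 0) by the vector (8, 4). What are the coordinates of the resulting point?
(11, 4)

Translation by (8, 4):
x' = 3 + 8 = 11
y' = 0 + 4 = 4
Homogeneous matrix: [[1, 0, 8], [0, 1, 4], [0, 0, 1]]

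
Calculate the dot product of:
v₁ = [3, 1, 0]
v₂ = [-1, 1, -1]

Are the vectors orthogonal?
-2, No

The dot product is the sum of products of corresponding components.
v₁·v₂ = (3)*(-1) + (1)*(1) + (0)*(-1) = -3 + 1 + 0 = -2.
Two vectors are orthogonal iff their dot product is 0; here the dot product is -2, so the vectors are not orthogonal.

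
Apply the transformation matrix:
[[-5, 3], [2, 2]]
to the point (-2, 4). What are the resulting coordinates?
(22, 4)

Matrix multiplication:
[[-5, 3], [2, 2]] × [-2, 4]ᵀ
= [-5×-2 + 3×4, 2×-2 + 2×4]ᵀ
= [22.0000, 4.0000]ᵀ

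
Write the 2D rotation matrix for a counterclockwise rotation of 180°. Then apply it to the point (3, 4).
R = [[-1, 0], [0, -1]]; R·(3, 4) = (-3, -4)

Rotation matrix formula: R(θ) = [[cos θ, -sin θ], [sin θ, cos θ]]
For θ = 180°:
cos(180°) = -1
sin(180°) = 0
R = [[-1, 0], [0, -1]]
Apply to (3, 4): [-1·3 + (0)·4, 0·3 + -1·4] = (-3, -4)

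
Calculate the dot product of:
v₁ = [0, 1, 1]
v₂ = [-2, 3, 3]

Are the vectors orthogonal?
6, No

The dot product is the sum of products of corresponding components.
v₁·v₂ = (0)*(-2) + (1)*(3) + (1)*(3) = 0 + 3 + 3 = 6.
Two vectors are orthogonal iff their dot product is 0; here the dot product is 6, so the vectors are not orthogonal.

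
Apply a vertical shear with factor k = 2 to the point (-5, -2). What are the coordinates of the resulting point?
(-5, -12)

Shear matrix for vertical shear with factor k = 2:
[[1, 0], [2, 1]]
Result: (-5, -2) → (-5, -12)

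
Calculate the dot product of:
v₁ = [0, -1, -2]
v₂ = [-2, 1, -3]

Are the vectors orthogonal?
5, No

The dot product is the sum of products of corresponding components.
v₁·v₂ = (0)*(-2) + (-1)*(1) + (-2)*(-3) = 0 - 1 + 6 = 5.
Two vectors are orthogonal iff their dot product is 0; here the dot product is 5, so the vectors are not orthogonal.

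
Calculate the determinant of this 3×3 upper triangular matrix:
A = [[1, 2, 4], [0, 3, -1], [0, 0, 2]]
6

The determinant of a triangular matrix is the product of its diagonal entries (the off-diagonal entries above the diagonal do not affect it).
det(A) = (1) * (3) * (2) = 6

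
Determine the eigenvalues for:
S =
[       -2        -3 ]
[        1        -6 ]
λ = -5, -3

Solve det(S - λI) = 0. For a 2×2 matrix the characteristic equation is λ² - (trace)λ + det = 0.
trace(S) = a + d = -2 - 6 = -8.
det(S) = a*d - b*c = (-2)*(-6) - (-3)*(1) = 12 + 3 = 15.
Characteristic equation: λ² - (-8)λ + (15) = 0.
Discriminant = (-8)² - 4*(15) = 64 - 60 = 4.
λ = (-8 ± √4) / 2 = (-8 ± 2) / 2 = -5, -3.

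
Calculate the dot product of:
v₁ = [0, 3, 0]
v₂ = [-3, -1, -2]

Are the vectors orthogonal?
-3, No

The dot product is the sum of products of corresponding components.
v₁·v₂ = (0)*(-3) + (3)*(-1) + (0)*(-2) = 0 - 3 + 0 = -3.
Two vectors are orthogonal iff their dot product is 0; here the dot product is -3, so the vectors are not orthogonal.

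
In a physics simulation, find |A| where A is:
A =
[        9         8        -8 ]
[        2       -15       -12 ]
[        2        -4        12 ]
det(A) = -2612

Expand along row 0 (cofactor expansion): det(A) = a*(e*i - f*h) - b*(d*i - f*g) + c*(d*h - e*g), where the 3×3 is [[a, b, c], [d, e, f], [g, h, i]].
Minor M_00 = (-15)*(12) - (-12)*(-4) = -180 - 48 = -228.
Minor M_01 = (2)*(12) - (-12)*(2) = 24 + 24 = 48.
Minor M_02 = (2)*(-4) - (-15)*(2) = -8 + 30 = 22.
det(A) = (9)*(-228) - (8)*(48) + (-8)*(22) = -2052 - 384 - 176 = -2612.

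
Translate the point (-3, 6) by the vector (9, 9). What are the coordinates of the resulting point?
(6, 15)

Translation by (9, 9):
x' = -3 + 9 = 6
y' = 6 + 9 = 15
Homogeneous matrix: [[1, 0, 9], [0, 1, 9], [0, 0, 1]]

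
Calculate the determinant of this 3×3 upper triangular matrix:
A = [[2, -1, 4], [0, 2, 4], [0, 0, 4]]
16

The determinant of a triangular matrix is the product of its diagonal entries (the off-diagonal entries above the diagonal do not affect it).
det(A) = (2) * (2) * (4) = 16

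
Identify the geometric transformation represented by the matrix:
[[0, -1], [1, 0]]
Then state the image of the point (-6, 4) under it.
rotation by 90° counterclockwise; image of (-6, 4) is (-4, -6)

This matches the form [[cos θ, -sin θ], [sin θ, cos θ]] of a rotation matrix; reading off cos θ and sin θ gives the angle.
The matrix [[0, -1], [1, 0]] represents: rotation by 90° counterclockwise.
Applying it to (-6, 4): [0·-6 + -1·4, 1·-6 + 0·4] = (-4, -6).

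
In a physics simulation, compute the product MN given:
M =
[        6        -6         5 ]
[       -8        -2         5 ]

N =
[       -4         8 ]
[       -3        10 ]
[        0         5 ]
MN =
[       -6        13 ]
[       38       -59 ]

Matrix multiplication: (MN)[i][j] = sum over k of M[i][k] * N[k][j].
  (MN)[0][0] = (6)*(-4) + (-6)*(-3) + (5)*(0) = -6
  (MN)[0][1] = (6)*(8) + (-6)*(10) + (5)*(5) = 13
  (MN)[1][0] = (-8)*(-4) + (-2)*(-3) + (5)*(0) = 38
  (MN)[1][1] = (-8)*(8) + (-2)*(10) + (5)*(5) = -59
MN =
[       -6        13 ]
[       38       -59 ]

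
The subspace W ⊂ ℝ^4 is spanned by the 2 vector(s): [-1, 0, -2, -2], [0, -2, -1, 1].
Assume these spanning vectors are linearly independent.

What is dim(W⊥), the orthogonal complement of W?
dim(W⊥) = 2

For any subspace W of ℝ^n, dim(W) + dim(W⊥) = n (the whole-space dimension).
Here the given 2 vectors are linearly independent, so dim(W) = 2.
Thus dim(W⊥) = n - dim(W) = 4 - 2 = 2.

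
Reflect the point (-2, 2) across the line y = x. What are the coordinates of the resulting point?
(2, -2)

Reflection across line y = x: (-2, 2) → (2, -2)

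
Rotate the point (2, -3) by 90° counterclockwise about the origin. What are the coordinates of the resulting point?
(3, 2)

Rotation matrix R(θ) = [[cos θ, -sin θ], [sin θ, cos θ]]; for θ = 90°:
R = [[0, -1], [1, 0]]
Result: R × [2, -3]ᵀ = [0·2 + (-1)·-3, 1·2 + (0)·-3]ᵀ = (3, 2)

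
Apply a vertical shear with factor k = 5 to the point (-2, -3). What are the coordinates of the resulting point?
(-2, -13)

Shear matrix for vertical shear with factor k = 5:
[[1, 0], [5, 1]]
Result: (-2, -3) → (-2, -13)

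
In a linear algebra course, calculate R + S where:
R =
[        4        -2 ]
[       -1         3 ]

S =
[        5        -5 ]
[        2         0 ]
R + S =
[        9        -7 ]
[        1         3 ]

Matrix addition is elementwise: (R+S)[i][j] = R[i][j] + S[i][j].
  (R+S)[0][0] = (4) + (5) = 9
  (R+S)[0][1] = (-2) + (-5) = -7
  (R+S)[1][0] = (-1) + (2) = 1
  (R+S)[1][1] = (3) + (0) = 3
R + S =
[        9        -7 ]
[        1         3 ]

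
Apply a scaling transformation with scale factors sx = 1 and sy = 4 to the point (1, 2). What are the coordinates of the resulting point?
(1, 8)

Scaling matrix:
[[1, 0], [0, 4]]
Result: (1 × 1, 2 × 4) = (1, 8)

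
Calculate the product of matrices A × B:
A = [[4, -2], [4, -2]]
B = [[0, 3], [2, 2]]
[[-4, 8], [-4, 8]]

Matrix multiplication:
C[0][0] = 4×0 + -2×2 = -4
C[0][1] = 4×3 + -2×2 = 8
C[1][0] = 4×0 + -2×2 = -4
C[1][1] = 4×3 + -2×2 = 8
Result: [[-4, 8], [-4, 8]]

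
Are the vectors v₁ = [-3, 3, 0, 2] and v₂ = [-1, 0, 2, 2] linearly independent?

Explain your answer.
Yes, linearly independent

Two vectors are linearly dependent iff one is a scalar multiple of the other.
No single scalar k satisfies v₂ = k·v₁ (the ratios of corresponding entries disagree), so v₁ and v₂ are linearly independent.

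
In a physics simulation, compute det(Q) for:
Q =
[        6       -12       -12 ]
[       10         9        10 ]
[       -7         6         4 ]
det(Q) = -300

Expand along row 0 (cofactor expansion): det(Q) = a*(e*i - f*h) - b*(d*i - f*g) + c*(d*h - e*g), where the 3×3 is [[a, b, c], [d, e, f], [g, h, i]].
Minor M_00 = (9)*(4) - (10)*(6) = 36 - 60 = -24.
Minor M_01 = (10)*(4) - (10)*(-7) = 40 + 70 = 110.
Minor M_02 = (10)*(6) - (9)*(-7) = 60 + 63 = 123.
det(Q) = (6)*(-24) - (-12)*(110) + (-12)*(123) = -144 + 1320 - 1476 = -300.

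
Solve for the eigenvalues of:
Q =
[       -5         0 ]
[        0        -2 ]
λ = -5, -2

Solve det(Q - λI) = 0. For a 2×2 matrix the characteristic equation is λ² - (trace)λ + det = 0.
trace(Q) = a + d = -5 - 2 = -7.
det(Q) = a*d - b*c = (-5)*(-2) - (0)*(0) = 10 - 0 = 10.
Characteristic equation: λ² - (-7)λ + (10) = 0.
Discriminant = (-7)² - 4*(10) = 49 - 40 = 9.
λ = (-7 ± √9) / 2 = (-7 ± 3) / 2 = -5, -2.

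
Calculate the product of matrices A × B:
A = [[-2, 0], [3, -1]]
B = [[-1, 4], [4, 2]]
[[2, -8], [-7, 10]]

Matrix multiplication:
C[0][0] = -2×-1 + 0×4 = 2
C[0][1] = -2×4 + 0×2 = -8
C[1][0] = 3×-1 + -1×4 = -7
C[1][1] = 3×4 + -1×2 = 10
Result: [[2, -8], [-7, 10]]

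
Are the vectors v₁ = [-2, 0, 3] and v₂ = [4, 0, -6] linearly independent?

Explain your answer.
No, linearly dependent (v₂ = -2·v₁)

Check whether there is a scalar k with v₂ = k·v₁.
Comparing components, k = -2 satisfies -2·[-2, 0, 3] = [4, 0, -6].
Since v₂ is a scalar multiple of v₁, the two vectors are linearly dependent.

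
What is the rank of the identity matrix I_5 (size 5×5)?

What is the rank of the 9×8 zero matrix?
rank(I_5) = 5, rank(0) = 0

The identity I_5 has 5 columns that are the standard basis vectors e_1, …, e_5. These are linearly independent, so all 5 columns are pivots and rank(I_5) = 5.
The 9×8 zero matrix has every entry zero, so every row is the zero row and there are no pivots; rank(0) = 0.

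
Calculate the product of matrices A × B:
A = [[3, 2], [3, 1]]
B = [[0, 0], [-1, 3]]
[[-2, 6], [-1, 3]]

Matrix multiplication:
C[0][0] = 3×0 + 2×-1 = -2
C[0][1] = 3×0 + 2×3 = 6
C[1][0] = 3×0 + 1×-1 = -1
C[1][1] = 3×0 + 1×3 = 3
Result: [[-2, 6], [-1, 3]]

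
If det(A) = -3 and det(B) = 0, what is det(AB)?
0

Use the multiplicative property of determinants: det(AB) = det(A)*det(B).
det(AB) = (-3)*(0) = 0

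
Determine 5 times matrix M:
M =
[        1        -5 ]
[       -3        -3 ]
5M =
[        5       -25 ]
[      -15       -15 ]

Scalar multiplication is elementwise: (5M)[i][j] = 5 * M[i][j].
  (5M)[0][0] = 5 * (1) = 5
  (5M)[0][1] = 5 * (-5) = -25
  (5M)[1][0] = 5 * (-3) = -15
  (5M)[1][1] = 5 * (-3) = -15
5M =
[        5       -25 ]
[      -15       -15 ]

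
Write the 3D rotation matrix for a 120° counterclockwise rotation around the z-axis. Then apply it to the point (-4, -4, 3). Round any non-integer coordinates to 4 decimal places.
R = [[-1/2, -√3/2, 0], [√3/2, -1/2, 0], [0, 0, 1]]; R·(-4, -4, 3) = (5.4641, -1.4641, 3.0000)

Rotation matrix for 120° around z-axis:
cos(120°) = -1/2, sin(120°) = √3/2
R = [[-1/2, -√3/2, 0], [√3/2, -1/2, 0], [0, 0, 1]]
Apply to (-4, -4, 3): R·[-4, -4, 3]ᵀ = (5.4641, -1.4641, 3.0000)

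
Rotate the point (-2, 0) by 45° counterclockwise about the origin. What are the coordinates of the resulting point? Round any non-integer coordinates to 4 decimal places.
(-1.4142, -1.4142)

Rotation matrix R(θ) = [[cos θ, -sin θ], [sin θ, cos θ]]; for θ = 45°:
R = [[√2/2, -√2/2], [√2/2, √2/2]]
Result: R × [-2, 0]ᵀ = [√2/2·-2 + (-√2/2)·0, √2/2·-2 + (√2/2)·0]ᵀ = (-1.4142, -1.4142)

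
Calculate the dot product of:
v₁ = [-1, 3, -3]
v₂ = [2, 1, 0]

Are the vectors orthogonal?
1, No

The dot product is the sum of products of corresponding components.
v₁·v₂ = (-1)*(2) + (3)*(1) + (-3)*(0) = -2 + 3 + 0 = 1.
Two vectors are orthogonal iff their dot product is 0; here the dot product is 1, so the vectors are not orthogonal.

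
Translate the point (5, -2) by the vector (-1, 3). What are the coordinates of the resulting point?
(4, 1)

Translation by (-1, 3):
x' = 5 + -1 = 4
y' = -2 + 3 = 1
Homogeneous matrix: [[1, 0, -1], [0, 1, 3], [0, 0, 1]]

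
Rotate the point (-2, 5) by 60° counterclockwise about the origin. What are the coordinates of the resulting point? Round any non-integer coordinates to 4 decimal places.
(-5.3301, 0.7679)

Rotation matrix R(θ) = [[cos θ, -sin θ], [sin θ, cos θ]]; for θ = 60°:
R = [[1/2, -√3/2], [√3/2, 1/2]]
Result: R × [-2, 5]ᵀ = [1/2·-2 + (-√3/2)·5, √3/2·-2 + (1/2)·5]ᵀ = (-5.3301, 0.7679)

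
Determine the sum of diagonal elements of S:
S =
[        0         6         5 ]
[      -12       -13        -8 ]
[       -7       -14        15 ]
tr(S) = 0 - 13 + 15 = 2

The trace of a square matrix is the sum of its diagonal entries.
Diagonal entries of S: S[0][0] = 0, S[1][1] = -13, S[2][2] = 15.
tr(S) = 0 - 13 + 15 = 2.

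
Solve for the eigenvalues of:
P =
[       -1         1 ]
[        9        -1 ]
λ = -4, 2

Solve det(P - λI) = 0. For a 2×2 matrix the characteristic equation is λ² - (trace)λ + det = 0.
trace(P) = a + d = -1 - 1 = -2.
det(P) = a*d - b*c = (-1)*(-1) - (1)*(9) = 1 - 9 = -8.
Characteristic equation: λ² - (-2)λ + (-8) = 0.
Discriminant = (-2)² - 4*(-8) = 4 + 32 = 36.
λ = (-2 ± √36) / 2 = (-2 ± 6) / 2 = -4, 2.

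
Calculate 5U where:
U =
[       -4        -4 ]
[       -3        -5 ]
5U =
[      -20       -20 ]
[      -15       -25 ]

Scalar multiplication is elementwise: (5U)[i][j] = 5 * U[i][j].
  (5U)[0][0] = 5 * (-4) = -20
  (5U)[0][1] = 5 * (-4) = -20
  (5U)[1][0] = 5 * (-3) = -15
  (5U)[1][1] = 5 * (-5) = -25
5U =
[      -20       -20 ]
[      -15       -25 ]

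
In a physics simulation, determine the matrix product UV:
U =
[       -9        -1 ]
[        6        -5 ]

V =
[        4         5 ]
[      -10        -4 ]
UV =
[      -26       -41 ]
[       74        50 ]

Matrix multiplication: (UV)[i][j] = sum over k of U[i][k] * V[k][j].
  (UV)[0][0] = (-9)*(4) + (-1)*(-10) = -26
  (UV)[0][1] = (-9)*(5) + (-1)*(-4) = -41
  (UV)[1][0] = (6)*(4) + (-5)*(-10) = 74
  (UV)[1][1] = (6)*(5) + (-5)*(-4) = 50
UV =
[      -26       -41 ]
[       74        50 ]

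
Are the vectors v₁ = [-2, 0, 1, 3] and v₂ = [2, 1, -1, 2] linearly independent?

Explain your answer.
Yes, linearly independent

Two vectors are linearly dependent iff one is a scalar multiple of the other.
No single scalar k satisfies v₂ = k·v₁ (the ratios of corresponding entries disagree), so v₁ and v₂ are linearly independent.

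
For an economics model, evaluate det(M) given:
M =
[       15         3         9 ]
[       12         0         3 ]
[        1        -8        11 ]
det(M) = -891

Expand along row 0 (cofactor expansion): det(M) = a*(e*i - f*h) - b*(d*i - f*g) + c*(d*h - e*g), where the 3×3 is [[a, b, c], [d, e, f], [g, h, i]].
Minor M_00 = (0)*(11) - (3)*(-8) = 0 + 24 = 24.
Minor M_01 = (12)*(11) - (3)*(1) = 132 - 3 = 129.
Minor M_02 = (12)*(-8) - (0)*(1) = -96 - 0 = -96.
det(M) = (15)*(24) - (3)*(129) + (9)*(-96) = 360 - 387 - 864 = -891.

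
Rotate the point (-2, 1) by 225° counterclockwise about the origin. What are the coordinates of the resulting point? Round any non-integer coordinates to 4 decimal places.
(2.1213, 0.7071)

Rotation matrix R(θ) = [[cos θ, -sin θ], [sin θ, cos θ]]; for θ = 225°:
R = [[-√2/2, √2/2], [-√2/2, -√2/2]]
Result: R × [-2, 1]ᵀ = [-√2/2·-2 + (√2/2)·1, -√2/2·-2 + (-√2/2)·1]ᵀ = (2.1213, 0.7071)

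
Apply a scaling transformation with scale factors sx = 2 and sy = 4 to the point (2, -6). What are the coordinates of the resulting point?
(4, -24)

Scaling matrix:
[[2, 0], [0, 4]]
Result: (2 × 2, -6 × 4) = (4, -24)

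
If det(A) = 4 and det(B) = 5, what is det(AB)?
20

Use the multiplicative property of determinants: det(AB) = det(A)*det(B).
det(AB) = (4)*(5) = 20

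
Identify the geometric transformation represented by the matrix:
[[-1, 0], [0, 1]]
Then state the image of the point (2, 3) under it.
reflection across the y-axis; image of (2, 3) is (-2, 3)

This is a symmetric orthogonal matrix with determinant -1, which characterizes a reflection in ℝ².
The matrix [[-1, 0], [0, 1]] represents: reflection across the y-axis.
Applying it to (2, 3): [-1·2 + 0·3, 0·2 + 1·3] = (-2, 3).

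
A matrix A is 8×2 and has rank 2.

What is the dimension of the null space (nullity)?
0

The rank-nullity theorem for an m×n matrix states:
rank(A) + nullity(A) = n (the number of columns).
Here n = 2 and rank(A) = 2, so nullity(A) = 2 - 2 = 0.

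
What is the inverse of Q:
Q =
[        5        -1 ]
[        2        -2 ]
det(Q) = -8
Q⁻¹ =
[      1/4      -1/8 ]
[      1/4      -5/8 ]

For a 2×2 matrix Q = [[a, b], [c, d]] with det(Q) ≠ 0, Q⁻¹ = (1/det(Q)) * [[d, -b], [-c, a]].
det(Q) = (5)*(-2) - (-1)*(2) = -10 + 2 = -8.
Q⁻¹ = (1/-8) * [[-2, 1], [-2, 5]].
Dividing each entry by -8 and reducing:
Q⁻¹ =
[      1/4      -1/8 ]
[      1/4      -5/8 ]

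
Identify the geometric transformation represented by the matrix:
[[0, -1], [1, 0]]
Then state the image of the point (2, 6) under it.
rotation by 90° counterclockwise; image of (2, 6) is (-6, 2)

This matches the form [[cos θ, -sin θ], [sin θ, cos θ]] of a rotation matrix; reading off cos θ and sin θ gives the angle.
The matrix [[0, -1], [1, 0]] represents: rotation by 90° counterclockwise.
Applying it to (2, 6): [0·2 + -1·6, 1·2 + 0·6] = (-6, 2).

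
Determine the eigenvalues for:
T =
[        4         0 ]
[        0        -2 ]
λ = -2, 4

Solve det(T - λI) = 0. For a 2×2 matrix the characteristic equation is λ² - (trace)λ + det = 0.
trace(T) = a + d = 4 - 2 = 2.
det(T) = a*d - b*c = (4)*(-2) - (0)*(0) = -8 - 0 = -8.
Characteristic equation: λ² - (2)λ + (-8) = 0.
Discriminant = (2)² - 4*(-8) = 4 + 32 = 36.
λ = (2 ± √36) / 2 = (2 ± 6) / 2 = -2, 4.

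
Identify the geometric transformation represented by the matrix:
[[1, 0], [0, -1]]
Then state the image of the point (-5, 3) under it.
reflection across the x-axis; image of (-5, 3) is (-5, -3)

This is a symmetric orthogonal matrix with determinant -1, which characterizes a reflection in ℝ².
The matrix [[1, 0], [0, -1]] represents: reflection across the x-axis.
Applying it to (-5, 3): [1·-5 + 0·3, 0·-5 + -1·3] = (-5, -3).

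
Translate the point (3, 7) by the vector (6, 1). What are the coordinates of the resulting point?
(9, 8)

Translation by (6, 1):
x' = 3 + 6 = 9
y' = 7 + 1 = 8
Homogeneous matrix: [[1, 0, 6], [0, 1, 1], [0, 0, 1]]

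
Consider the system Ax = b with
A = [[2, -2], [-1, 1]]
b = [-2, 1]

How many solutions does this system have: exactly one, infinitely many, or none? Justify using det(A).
Infinitely many solutions

det(A) = (2)*(1) - (-2)*(-1) = 0, so A is singular (column 2 is -1 times column 1).
b = [-2, 1] = -1 * column 1 of A, so b lies in the column space of A.
A singular matrix whose right-hand side is in its column space gives a 1-parameter family of solutions — infinitely many.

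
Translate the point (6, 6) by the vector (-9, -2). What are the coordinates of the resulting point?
(-3, 4)

Translation by (-9, -2):
x' = 6 + -9 = -3
y' = 6 + -2 = 4
Homogeneous matrix: [[1, 0, -9], [0, 1, -2], [0, 0, 1]]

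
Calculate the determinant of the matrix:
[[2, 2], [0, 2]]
4

For a 2×2 matrix [[a, b], [c, d]], det = ad - bc
det = (2)(2) - (2)(0) = 4 - 0 = 4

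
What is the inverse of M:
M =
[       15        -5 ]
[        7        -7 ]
det(M) = -70
M⁻¹ =
[     1/10     -1/14 ]
[     1/10     -3/14 ]

For a 2×2 matrix M = [[a, b], [c, d]] with det(M) ≠ 0, M⁻¹ = (1/det(M)) * [[d, -b], [-c, a]].
det(M) = (15)*(-7) - (-5)*(7) = -105 + 35 = -70.
M⁻¹ = (1/-70) * [[-7, 5], [-7, 15]].
Dividing each entry by -70 and reducing:
M⁻¹ =
[     1/10     -1/14 ]
[     1/10     -3/14 ]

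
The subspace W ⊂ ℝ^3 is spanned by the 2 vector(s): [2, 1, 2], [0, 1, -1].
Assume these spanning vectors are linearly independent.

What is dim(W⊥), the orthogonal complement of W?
dim(W⊥) = 1

For any subspace W of ℝ^n, dim(W) + dim(W⊥) = n (the whole-space dimension).
Here the given 2 vectors are linearly independent, so dim(W) = 2.
Thus dim(W⊥) = n - dim(W) = 3 - 2 = 1.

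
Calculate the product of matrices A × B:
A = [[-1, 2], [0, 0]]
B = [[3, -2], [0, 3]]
[[-3, 8], [0, 0]]

Matrix multiplication:
C[0][0] = -1×3 + 2×0 = -3
C[0][1] = -1×-2 + 2×3 = 8
C[1][0] = 0×3 + 0×0 = 0
C[1][1] = 0×-2 + 0×3 = 0
Result: [[-3, 8], [0, 0]]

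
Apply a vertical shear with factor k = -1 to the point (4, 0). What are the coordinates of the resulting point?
(4, -4)

Shear matrix for vertical shear with factor k = -1:
[[1, 0], [-1, 1]]
Result: (4, 0) → (4, -4)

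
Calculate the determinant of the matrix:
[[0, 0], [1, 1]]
0

For a 2×2 matrix [[a, b], [c, d]], det = ad - bc
det = (0)(1) - (0)(1) = 0 - 0 = 0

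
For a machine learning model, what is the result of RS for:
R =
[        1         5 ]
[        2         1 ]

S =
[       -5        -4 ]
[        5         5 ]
RS =
[       20        21 ]
[       -5        -3 ]

Matrix multiplication: (RS)[i][j] = sum over k of R[i][k] * S[k][j].
  (RS)[0][0] = (1)*(-5) + (5)*(5) = 20
  (RS)[0][1] = (1)*(-4) + (5)*(5) = 21
  (RS)[1][0] = (2)*(-5) + (1)*(5) = -5
  (RS)[1][1] = (2)*(-4) + (1)*(5) = -3
RS =
[       20        21 ]
[       -5        -3 ]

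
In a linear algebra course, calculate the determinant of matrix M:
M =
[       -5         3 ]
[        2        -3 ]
det(M) = 9

For a 2×2 matrix [[a, b], [c, d]], det = a*d - b*c.
det(M) = (-5)*(-3) - (3)*(2) = 15 - 6 = 9.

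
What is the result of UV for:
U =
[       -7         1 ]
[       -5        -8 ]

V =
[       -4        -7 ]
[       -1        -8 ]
UV =
[       27        41 ]
[       28        99 ]

Matrix multiplication: (UV)[i][j] = sum over k of U[i][k] * V[k][j].
  (UV)[0][0] = (-7)*(-4) + (1)*(-1) = 27
  (UV)[0][1] = (-7)*(-7) + (1)*(-8) = 41
  (UV)[1][0] = (-5)*(-4) + (-8)*(-1) = 28
  (UV)[1][1] = (-5)*(-7) + (-8)*(-8) = 99
UV =
[       27        41 ]
[       28        99 ]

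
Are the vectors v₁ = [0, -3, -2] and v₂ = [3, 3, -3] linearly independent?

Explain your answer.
Yes, linearly independent

Two vectors are linearly dependent iff one is a scalar multiple of the other.
No single scalar k satisfies v₂ = k·v₁ (the ratios of corresponding entries disagree), so v₁ and v₂ are linearly independent.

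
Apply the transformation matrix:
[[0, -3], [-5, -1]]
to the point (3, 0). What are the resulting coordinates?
(0, -15)

Matrix multiplication:
[[0, -3], [-5, -1]] × [3, 0]ᵀ
= [0×3 + -3×0, -5×3 + -1×0]ᵀ
= [0.0000, -15.0000]ᵀ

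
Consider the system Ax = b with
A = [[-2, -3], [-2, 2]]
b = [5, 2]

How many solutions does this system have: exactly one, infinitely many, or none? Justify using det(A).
Exactly one solution

Compute det(A) = (-2)*(2) - (-3)*(-2) = -10.
Because det(A) ≠ 0, A is invertible and Ax = b has a unique solution for every b (here x = A⁻¹ b).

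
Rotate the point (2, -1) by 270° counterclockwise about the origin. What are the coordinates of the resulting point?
(-1, -2)

Rotation matrix R(θ) = [[cos θ, -sin θ], [sin θ, cos θ]]; for θ = 270°:
R = [[0, 1], [-1, 0]]
Result: R × [2, -1]ᵀ = [0·2 + (1)·-1, -1·2 + (0)·-1]ᵀ = (-1, -2)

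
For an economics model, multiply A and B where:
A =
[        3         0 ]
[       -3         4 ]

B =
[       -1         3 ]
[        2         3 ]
AB =
[       -3         9 ]
[       11         3 ]

Matrix multiplication: (AB)[i][j] = sum over k of A[i][k] * B[k][j].
  (AB)[0][0] = (3)*(-1) + (0)*(2) = -3
  (AB)[0][1] = (3)*(3) + (0)*(3) = 9
  (AB)[1][0] = (-3)*(-1) + (4)*(2) = 11
  (AB)[1][1] = (-3)*(3) + (4)*(3) = 3
AB =
[       -3         9 ]
[       11         3 ]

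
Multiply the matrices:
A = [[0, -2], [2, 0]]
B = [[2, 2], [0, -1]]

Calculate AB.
[[0, 2], [4, 4]]

Each entry (i,j) of AB = sum over k of A[i][k]*B[k][j].
(AB)[0][0] = (0)*(2) + (-2)*(0) = 0
(AB)[0][1] = (0)*(2) + (-2)*(-1) = 2
(AB)[1][0] = (2)*(2) + (0)*(0) = 4
(AB)[1][1] = (2)*(2) + (0)*(-1) = 4
AB = [[0, 2], [4, 4]]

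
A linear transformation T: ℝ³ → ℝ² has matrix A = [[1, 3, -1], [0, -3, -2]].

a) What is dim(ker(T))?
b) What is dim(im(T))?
dim(ker) = 1, dim(im) = 2

The two rows are not scalar multiples of one another (no single k satisfies row 2 = k × row 1), so they are linearly independent.
Thus rank(A) = 2.
dim(im(T)) = rank(A) = 2.
By the rank-nullity theorem applied to T: ℝ³ → ℝ², rank(A) + nullity(A) = 3 (the domain dimension), so dim(ker(T)) = 3 - 2 = 1.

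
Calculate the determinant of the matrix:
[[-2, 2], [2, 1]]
-6

For a 2×2 matrix [[a, b], [c, d]], det = ad - bc
det = (-2)(1) - (2)(2) = -2 - 4 = -6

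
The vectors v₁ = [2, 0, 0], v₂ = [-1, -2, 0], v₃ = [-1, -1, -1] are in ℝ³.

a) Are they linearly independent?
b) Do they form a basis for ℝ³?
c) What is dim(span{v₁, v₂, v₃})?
Yes independent, yes basis, dim = 3

Stack v₁, v₂, v₃ as rows of a 3×3 matrix.
[[2, 0, 0]; [-1, -2, 0]; [-1, -1, -1]] is already lower triangular with nonzero diagonal entries (2, -2, -1), so its determinant is the product of the diagonal entries, det = (2)·(-2)·(-1) = 4 ≠ 0, and the rows are linearly independent.
Three linearly independent vectors in ℝ³ form a basis for ℝ³, so dim(span{v₁,v₂,v₃}) = 3.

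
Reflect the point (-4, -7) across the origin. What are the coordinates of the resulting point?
(4, 7)

Reflection across origin: (-4, -7) → (4, 7)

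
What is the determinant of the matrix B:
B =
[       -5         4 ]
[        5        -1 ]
det(B) = -15

For a 2×2 matrix [[a, b], [c, d]], det = a*d - b*c.
det(B) = (-5)*(-1) - (4)*(5) = 5 - 20 = -15.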